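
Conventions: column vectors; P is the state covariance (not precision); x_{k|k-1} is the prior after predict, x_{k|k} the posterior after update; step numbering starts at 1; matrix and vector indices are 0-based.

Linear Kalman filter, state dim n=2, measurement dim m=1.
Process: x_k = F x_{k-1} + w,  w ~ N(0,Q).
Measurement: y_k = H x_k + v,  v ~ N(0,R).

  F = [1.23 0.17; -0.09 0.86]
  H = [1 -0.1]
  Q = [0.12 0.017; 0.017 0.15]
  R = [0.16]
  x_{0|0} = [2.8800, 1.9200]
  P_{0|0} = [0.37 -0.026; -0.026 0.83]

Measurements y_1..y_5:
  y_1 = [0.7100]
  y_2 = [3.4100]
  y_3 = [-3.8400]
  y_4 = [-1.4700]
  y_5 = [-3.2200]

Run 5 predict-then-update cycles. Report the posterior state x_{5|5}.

step 1: x^-=[3.8688, 1.3920]  P^-=[0.6929 0.0703; 0.0703 0.7709]  S=[0.8465]  K=[0.8102; -0.0080]  nu=[-3.0196]  x^+=[1.4223, 1.4163]  P^+=[0.1372 0.0758; 0.0758 0.7708]
step 2: x^-=[1.9903, 1.0900]  P^-=[0.3816 0.1935; 0.1935 0.7095]  S=[0.5100]  K=[0.7103; 0.2404]  nu=[1.5287]  x^+=[3.0761, 1.4575]  P^+=[0.1243 0.1065; 0.1065 0.6800]
step 3: x^-=[4.0314, 0.9766]  P^-=[0.3722 0.2136; 0.2136 0.6375]  S=[0.4959]  K=[0.7076; 0.3023]  nu=[-7.7737]  x^+=[-1.4690, -1.3734]  P^+=[0.1240 0.1076; 0.1076 0.5922]
step 4: x^-=[-2.0403, -1.0490]  P^-=[0.3697 0.2020; 0.2020 0.5723]  S=[0.4950]  K=[0.7060; 0.2925]  nu=[0.4654]  x^+=[-1.7117, -0.9128]  P^+=[0.1229 0.0998; 0.0998 0.5300]
step 5: x^-=[-2.2606, -0.6310]  P^-=[0.3630 0.1849; 0.1849 0.5275]  S=[0.4913]  K=[0.7013; 0.2690]  nu=[-1.0225]  x^+=[-2.9776, -0.9060]  P^+=[0.1214 0.0922; 0.0922 0.4920]

x_post = [-2.9776, -0.9060]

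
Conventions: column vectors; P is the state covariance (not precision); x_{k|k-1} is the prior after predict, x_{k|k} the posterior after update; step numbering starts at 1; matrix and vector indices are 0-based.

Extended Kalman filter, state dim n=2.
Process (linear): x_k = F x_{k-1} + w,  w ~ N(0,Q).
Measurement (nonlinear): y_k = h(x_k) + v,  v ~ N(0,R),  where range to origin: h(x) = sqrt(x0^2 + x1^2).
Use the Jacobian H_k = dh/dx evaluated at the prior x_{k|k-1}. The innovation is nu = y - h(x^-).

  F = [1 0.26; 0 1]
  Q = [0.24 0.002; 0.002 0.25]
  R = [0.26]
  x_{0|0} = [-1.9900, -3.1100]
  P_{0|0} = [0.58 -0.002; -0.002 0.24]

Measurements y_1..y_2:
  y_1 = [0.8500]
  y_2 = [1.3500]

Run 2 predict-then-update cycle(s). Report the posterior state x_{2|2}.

x_post = [-0.9092, -1.3153]

step 1: x^-=[-2.7986, -3.1100]  P^-=[0.8352 0.0624; 0.0624 0.4900]  H_jac=[-0.6689 -0.7433]  S=[0.9665]  K=[-0.6260; -0.4200]  nu=[-3.3338]  x^+=[-0.7116, -1.7096]  P^+=[0.4564 -0.1917; -0.1917 0.3195]
step 2: x^-=[-1.1561, -1.7096]  P^-=[0.6183 -0.1067; -0.1067 0.5695]  H_jac=[-0.5602 -0.8284]  S=[0.7458]  K=[-0.3459; -0.5524]  nu=[-0.7138]  x^+=[-0.9092, -1.3153]  P^+=[0.5291 -0.2492; -0.2492 0.3419]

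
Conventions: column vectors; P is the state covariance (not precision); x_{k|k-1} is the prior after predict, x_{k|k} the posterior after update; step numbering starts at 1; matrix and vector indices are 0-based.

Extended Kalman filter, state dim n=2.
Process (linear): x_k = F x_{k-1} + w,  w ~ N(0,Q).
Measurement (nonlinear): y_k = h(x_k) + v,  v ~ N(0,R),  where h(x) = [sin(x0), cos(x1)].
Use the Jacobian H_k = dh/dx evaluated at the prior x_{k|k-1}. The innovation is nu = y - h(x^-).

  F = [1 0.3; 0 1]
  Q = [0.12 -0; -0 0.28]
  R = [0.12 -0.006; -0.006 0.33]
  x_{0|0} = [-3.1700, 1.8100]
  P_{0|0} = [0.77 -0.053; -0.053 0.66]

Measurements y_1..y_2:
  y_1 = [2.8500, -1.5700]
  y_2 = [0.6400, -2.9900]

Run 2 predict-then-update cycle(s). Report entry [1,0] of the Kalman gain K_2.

K[1,0] = 0.1066

step 1: x^-=[-2.6270, 1.8100]  P^-=[0.9176 0.1450; 0.1450 0.9400]  H_jac=[-0.8705 0.0000; 0.0000 -0.9715]  S=[0.8153 0.1166; 0.1166 1.2172]  K=[-0.9765 -0.0222; -0.0482 -0.7456]  nu=[3.3422, -1.3331]  x^+=[-5.8612, 2.6431]  P^+=[0.1345 0.0015; 0.0015 0.2530]
step 2: x^-=[-5.0683, 2.6431]  P^-=[0.2781 0.0774; 0.0774 0.5330]  H_jac=[0.3484 0.0000; 0.0000 -0.4781]  S=[0.1538 -0.0189; -0.0189 0.4518]  K=[0.6233 -0.0558; 0.1066 -0.5595]  nu=[-0.2973, -2.1117]  x^+=[-5.1357, 3.7929]  P^+=[0.2157 0.0464; 0.0464 0.3875]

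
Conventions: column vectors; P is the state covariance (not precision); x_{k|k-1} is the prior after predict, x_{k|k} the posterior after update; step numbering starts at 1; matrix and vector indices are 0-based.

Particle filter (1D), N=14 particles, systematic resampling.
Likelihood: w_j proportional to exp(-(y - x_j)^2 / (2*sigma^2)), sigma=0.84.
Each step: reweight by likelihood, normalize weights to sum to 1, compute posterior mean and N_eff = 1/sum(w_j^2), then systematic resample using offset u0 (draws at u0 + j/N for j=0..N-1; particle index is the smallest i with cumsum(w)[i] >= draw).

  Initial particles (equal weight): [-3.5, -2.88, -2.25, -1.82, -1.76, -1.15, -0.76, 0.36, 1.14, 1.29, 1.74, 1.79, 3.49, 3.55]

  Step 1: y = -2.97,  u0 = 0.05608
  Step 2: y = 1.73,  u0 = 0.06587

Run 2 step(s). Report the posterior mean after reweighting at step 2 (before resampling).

step 1: w=[0.2425, 0.2942, 0.2049, 0.1159, 0.1048, 0.0283, 0.0093, 0.0001, 0.0000, 0.0000, 0.0000, 0.0000, 0.0000, 0.0000]  mean=-2.5919  Neff=4.7030  idx=[0, 0, 0, 1, 1, 1, 1, 2, 2, 2, 3, 3, 4, 5]
step 2: w=[0.0000, 0.0000, 0.0000, 0.0001, 0.0001, 0.0001, 0.0001, 0.0041, 0.0041, 0.0041, 0.0403, 0.0403, 0.0543, 0.8526]  mean=-1.2511  Neff=1.3639  idx=[11, 12, 13, 13, 13, 13, 13, 13, 13, 13, 13, 13, 13, 13]

post_mean = -1.2511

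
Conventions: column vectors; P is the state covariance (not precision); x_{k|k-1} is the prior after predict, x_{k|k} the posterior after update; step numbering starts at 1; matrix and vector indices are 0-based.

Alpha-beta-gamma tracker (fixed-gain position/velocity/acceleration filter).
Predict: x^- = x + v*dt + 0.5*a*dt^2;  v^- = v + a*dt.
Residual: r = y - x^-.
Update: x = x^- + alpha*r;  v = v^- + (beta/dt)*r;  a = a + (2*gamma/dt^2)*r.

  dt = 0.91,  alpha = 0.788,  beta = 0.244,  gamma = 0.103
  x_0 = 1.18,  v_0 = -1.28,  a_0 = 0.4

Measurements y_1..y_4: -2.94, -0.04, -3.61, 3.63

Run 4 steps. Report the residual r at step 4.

step 1: x_pred=0.1808  r=-3.1208  x^+=-2.2784  v^+=-1.7528  a^+=-0.3763
step 2: x_pred=-4.0293  r=3.9893  x^+=-0.8857  v^+=-1.0256  a^+=0.6160
step 3: x_pred=-1.5640  r=-2.0460  x^+=-3.1762  v^+=-1.0136  a^+=0.1071
step 4: x_pred=-4.0543  r=7.6843  x^+=2.0009  v^+=1.1442  a^+=2.0186

resid = 7.6843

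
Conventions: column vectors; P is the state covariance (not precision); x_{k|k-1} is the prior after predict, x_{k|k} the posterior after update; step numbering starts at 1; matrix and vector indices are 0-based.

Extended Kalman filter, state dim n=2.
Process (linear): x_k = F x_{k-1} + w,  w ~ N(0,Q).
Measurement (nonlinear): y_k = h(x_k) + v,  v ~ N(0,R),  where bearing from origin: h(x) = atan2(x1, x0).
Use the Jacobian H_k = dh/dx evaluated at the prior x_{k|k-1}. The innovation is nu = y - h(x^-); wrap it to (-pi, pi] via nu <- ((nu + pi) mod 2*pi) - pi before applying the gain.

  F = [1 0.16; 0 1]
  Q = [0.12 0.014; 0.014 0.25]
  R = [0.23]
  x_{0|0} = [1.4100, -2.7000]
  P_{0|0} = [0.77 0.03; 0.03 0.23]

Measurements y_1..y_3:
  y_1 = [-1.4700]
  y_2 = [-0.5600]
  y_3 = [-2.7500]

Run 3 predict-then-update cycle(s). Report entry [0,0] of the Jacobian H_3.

H_jac[0,0] = 0.3630

step 1: x^-=[0.9780, -2.7000]  P^-=[0.9055 0.0808; 0.0808 0.4800]  H_jac=[0.3274 0.1186]  S=[0.3401]  K=[0.8999; 0.2452]  nu=[-0.2467]  x^+=[0.7560, -2.7605]  P^+=[0.6301 0.0058; 0.0058 0.4596]
step 2: x^-=[0.3143, -2.7605]  P^-=[0.7637 0.0933; 0.0933 0.7096]  H_jac=[0.3576 0.0407]  S=[0.3316]  K=[0.8352; 0.1878]  nu=[0.8974]  x^+=[1.0638, -2.5920]  P^+=[0.5324 0.0413; 0.0413 0.6979]
step 3: x^-=[0.6491, -2.5920]  P^-=[0.6835 0.1670; 0.1670 0.9479]  H_jac=[0.3630 0.0909]  S=[0.3389]  K=[0.7769; 0.4331]  nu=[-1.4246]  x^+=[-0.4577, -3.2089]  P^+=[0.4789 0.0529; 0.0529 0.8843]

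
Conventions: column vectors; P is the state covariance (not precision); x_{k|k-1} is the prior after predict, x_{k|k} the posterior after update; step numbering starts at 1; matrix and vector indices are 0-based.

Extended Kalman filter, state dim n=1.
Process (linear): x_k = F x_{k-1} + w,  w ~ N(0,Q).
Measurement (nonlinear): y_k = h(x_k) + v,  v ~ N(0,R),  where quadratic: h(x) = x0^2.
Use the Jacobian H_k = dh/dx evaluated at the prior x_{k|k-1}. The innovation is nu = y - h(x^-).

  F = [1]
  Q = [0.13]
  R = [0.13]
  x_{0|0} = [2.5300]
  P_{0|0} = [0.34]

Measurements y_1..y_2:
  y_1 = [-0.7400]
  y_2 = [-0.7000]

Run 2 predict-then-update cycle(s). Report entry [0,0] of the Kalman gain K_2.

K[0,0] = 0.3714

step 1: x^-=[2.5300]  P^-=[0.4700]  H_jac=[5.0600]  S=[12.1637]  K=[0.1955]  nu=[-7.1409]  x^+=[1.1338]  P^+=[0.0050]
step 2: x^-=[1.1338]  P^-=[0.1350]  H_jac=[2.2677]  S=[0.8243]  K=[0.3714]  nu=[-1.9856]  x^+=[0.3963]  P^+=[0.0213]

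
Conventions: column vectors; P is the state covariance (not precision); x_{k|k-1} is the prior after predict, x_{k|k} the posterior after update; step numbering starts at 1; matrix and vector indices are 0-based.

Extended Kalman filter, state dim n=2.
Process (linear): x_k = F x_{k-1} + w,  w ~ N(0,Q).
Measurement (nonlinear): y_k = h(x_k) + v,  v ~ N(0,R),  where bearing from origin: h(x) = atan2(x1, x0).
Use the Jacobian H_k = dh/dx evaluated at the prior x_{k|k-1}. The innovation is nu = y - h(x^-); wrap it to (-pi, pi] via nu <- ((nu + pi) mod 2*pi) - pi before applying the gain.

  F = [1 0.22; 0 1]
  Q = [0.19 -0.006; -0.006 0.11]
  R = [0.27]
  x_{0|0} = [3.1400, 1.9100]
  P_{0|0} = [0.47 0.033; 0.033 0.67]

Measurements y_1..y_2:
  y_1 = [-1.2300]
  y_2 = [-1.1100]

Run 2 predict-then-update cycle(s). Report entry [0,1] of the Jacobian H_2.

step 1: x^-=[3.5602, 1.9100]  P^-=[0.7069 0.1744; 0.1744 0.7800]  H_jac=[-0.1170 0.2181]  S=[0.3079]  K=[-0.1451; 0.4863]  nu=[-1.7224]  x^+=[3.8102, 1.0724]  P^+=[0.7005 0.1961; 0.1961 0.7072]
step 2: x^-=[4.0461, 1.0724]  P^-=[1.0110 0.3457; 0.3457 0.8172]  H_jac=[-0.0612 0.2309]  S=[0.3076]  K=[0.0584; 0.5447]  nu=[-1.3691]  x^+=[3.9662, 0.3267]  P^+=[1.0099 0.3359; 0.3359 0.7259]

H_jac[0,1] = 0.2309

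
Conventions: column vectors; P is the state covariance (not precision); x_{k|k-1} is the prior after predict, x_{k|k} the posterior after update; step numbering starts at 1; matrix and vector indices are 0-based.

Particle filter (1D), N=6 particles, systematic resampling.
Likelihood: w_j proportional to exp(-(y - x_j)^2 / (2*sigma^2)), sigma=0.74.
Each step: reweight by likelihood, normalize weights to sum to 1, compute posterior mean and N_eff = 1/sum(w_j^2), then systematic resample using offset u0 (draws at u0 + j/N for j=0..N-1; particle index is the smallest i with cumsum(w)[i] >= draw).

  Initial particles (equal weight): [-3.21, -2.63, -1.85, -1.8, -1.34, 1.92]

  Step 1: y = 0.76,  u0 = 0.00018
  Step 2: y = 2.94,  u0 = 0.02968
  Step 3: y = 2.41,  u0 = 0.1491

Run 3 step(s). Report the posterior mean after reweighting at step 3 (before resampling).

step 1: w=[0.0000, 0.0001, 0.0063, 0.0080, 0.0566, 0.9290]  mean=1.6815  Neff=1.1543  idx=[2, 5, 5, 5, 5, 5]
step 2: w=[0.0000, 0.2000, 0.2000, 0.2000, 0.2000, 0.2000]  mean=1.9200  Neff=5.0000  idx=[1, 1, 2, 3, 4, 5]
step 3: w=[0.1667, 0.1667, 0.1667, 0.1667, 0.1667, 0.1667]  mean=1.9200  Neff=6.0000  idx=[0, 1, 2, 3, 4, 5]

post_mean = 1.9200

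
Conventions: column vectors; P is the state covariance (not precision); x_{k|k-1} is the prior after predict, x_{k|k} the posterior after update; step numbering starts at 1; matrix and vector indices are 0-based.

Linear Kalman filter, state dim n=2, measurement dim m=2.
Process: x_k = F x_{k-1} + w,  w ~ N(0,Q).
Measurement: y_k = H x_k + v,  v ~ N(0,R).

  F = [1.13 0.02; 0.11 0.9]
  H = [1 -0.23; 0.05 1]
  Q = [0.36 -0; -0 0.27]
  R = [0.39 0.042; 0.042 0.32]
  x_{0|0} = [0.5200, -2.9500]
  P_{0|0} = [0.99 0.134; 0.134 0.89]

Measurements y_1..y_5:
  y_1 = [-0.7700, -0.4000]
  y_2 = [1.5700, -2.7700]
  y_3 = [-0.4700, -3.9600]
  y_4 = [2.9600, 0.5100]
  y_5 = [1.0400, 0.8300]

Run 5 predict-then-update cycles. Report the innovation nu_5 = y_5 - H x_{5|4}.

step 1: x^-=[0.5286, -2.5978]  P^-=[1.6305 0.2756; 0.2756 1.0294]  S=[1.9482 0.1592; 0.1592 1.3811]  K=[0.7907 0.1675; -0.0422 0.7602]  nu=[-1.8961, 2.1714]  x^+=[-0.6071, -0.8671]  P^+=[0.3316 0.0702; 0.0702 0.2380]
step 2: x^-=[-0.7033, -0.8472]  P^-=[0.7866 0.1171; 0.1171 0.4807]  S=[1.1482 0.0865; 0.0865 0.8144]  K=[0.6524 0.1228; -0.0397 0.6017]  nu=[2.0785, -1.8877]  x^+=[0.4209, -2.0653]  P^+=[0.2718 0.0531; 0.0531 0.1882]
step 3: x^-=[0.4344, -1.8125]  P^-=[0.7095 0.0913; 0.0913 0.4363]  S=[1.0806 0.0674; 0.0674 0.7672]  K=[0.6303 0.1099; -0.0444 0.5785]  nu=[-1.3212, -2.1692]  x^+=[-0.6368, -3.0087]  P^+=[0.2616 0.0486; 0.0486 0.1808]
step 4: x^-=[-0.7798, -2.7779]  P^-=[0.6963 0.0853; 0.0853 0.4293]  S=[1.0698 0.0624; 0.0624 0.7595]  K=[0.6263 0.1067; -0.0461 0.5746]  nu=[3.1008, 3.3269]  x^+=[1.5173, -1.0093]  P^+=[0.2597 0.0475; 0.0475 0.1796]
step 5: x^-=[1.6943, -0.7415]  P^-=[0.6938 0.0839; 0.0839 0.4280]  S=[1.0678 0.0612; 0.0612 0.7581]  K=[0.6256 0.1059; -0.0465 0.5738]  nu=[-0.8249, 1.4868]  x^+=[1.3358, 0.1500]  P^+=[0.2593 0.0472; 0.0472 0.1793]

innov = [-0.8249, 1.4868]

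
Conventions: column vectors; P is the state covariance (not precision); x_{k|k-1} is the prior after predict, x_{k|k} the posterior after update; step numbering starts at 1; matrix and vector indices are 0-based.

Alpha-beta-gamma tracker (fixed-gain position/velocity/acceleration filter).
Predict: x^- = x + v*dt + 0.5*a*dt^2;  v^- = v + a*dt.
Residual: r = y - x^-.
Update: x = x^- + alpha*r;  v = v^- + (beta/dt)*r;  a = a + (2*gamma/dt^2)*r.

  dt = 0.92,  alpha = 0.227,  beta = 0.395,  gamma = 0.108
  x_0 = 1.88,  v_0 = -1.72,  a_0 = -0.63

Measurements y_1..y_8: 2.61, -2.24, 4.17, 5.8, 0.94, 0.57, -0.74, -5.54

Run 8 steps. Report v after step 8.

step 1: x_pred=0.0310  r=2.5790  x^+=0.6164  v^+=-1.1923  a^+=0.0282
step 2: x_pred=-0.4686  r=-1.7714  x^+=-0.8707  v^+=-1.9270  a^+=-0.4239
step 3: x_pred=-2.8229  r=6.9929  x^+=-1.2355  v^+=0.6854  a^+=1.3607
step 4: x_pred=-0.0291  r=5.8291  x^+=1.2941  v^+=4.4400  a^+=2.8482
step 5: x_pred=6.5843  r=-5.6443  x^+=5.3030  v^+=4.6370  a^+=1.4078
step 6: x_pred=10.1648  r=-9.5948  x^+=7.9868  v^+=1.8127  a^+=-1.0408
step 7: x_pred=9.2140  r=-9.9540  x^+=6.9544  v^+=-3.4186  a^+=-3.5810
step 8: x_pred=2.2939  r=-7.8339  x^+=0.5156  v^+=-10.0765  a^+=-5.5802

v_post = -10.0765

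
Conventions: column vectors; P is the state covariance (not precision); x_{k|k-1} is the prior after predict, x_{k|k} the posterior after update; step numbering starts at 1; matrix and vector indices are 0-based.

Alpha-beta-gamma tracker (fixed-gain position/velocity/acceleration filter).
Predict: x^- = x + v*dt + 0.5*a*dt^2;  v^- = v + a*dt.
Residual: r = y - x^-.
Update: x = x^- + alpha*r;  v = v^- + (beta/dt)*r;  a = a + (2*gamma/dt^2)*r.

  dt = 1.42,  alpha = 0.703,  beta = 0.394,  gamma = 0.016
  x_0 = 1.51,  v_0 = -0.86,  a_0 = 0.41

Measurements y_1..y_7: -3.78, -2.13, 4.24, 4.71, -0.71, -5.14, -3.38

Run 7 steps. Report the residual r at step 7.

step 1: x_pred=0.7022  r=-4.4822  x^+=-2.4488  v^+=-1.5214  a^+=0.3389
step 2: x_pred=-4.2676  r=2.1376  x^+=-2.7649  v^+=-0.4471  a^+=0.3728
step 3: x_pred=-3.0240  r=7.2640  x^+=2.0826  v^+=2.0977  a^+=0.4881
step 4: x_pred=5.5534  r=-0.8434  x^+=4.9605  v^+=2.5568  a^+=0.4747
step 5: x_pred=9.0697  r=-9.7797  x^+=2.1946  v^+=0.5173  a^+=0.3195
step 6: x_pred=3.2512  r=-8.3912  x^+=-2.6478  v^+=-1.3573  a^+=0.1863
step 7: x_pred=-4.3873  r=1.0073  x^+=-3.6792  v^+=-0.8132  a^+=0.2023

resid = 1.0073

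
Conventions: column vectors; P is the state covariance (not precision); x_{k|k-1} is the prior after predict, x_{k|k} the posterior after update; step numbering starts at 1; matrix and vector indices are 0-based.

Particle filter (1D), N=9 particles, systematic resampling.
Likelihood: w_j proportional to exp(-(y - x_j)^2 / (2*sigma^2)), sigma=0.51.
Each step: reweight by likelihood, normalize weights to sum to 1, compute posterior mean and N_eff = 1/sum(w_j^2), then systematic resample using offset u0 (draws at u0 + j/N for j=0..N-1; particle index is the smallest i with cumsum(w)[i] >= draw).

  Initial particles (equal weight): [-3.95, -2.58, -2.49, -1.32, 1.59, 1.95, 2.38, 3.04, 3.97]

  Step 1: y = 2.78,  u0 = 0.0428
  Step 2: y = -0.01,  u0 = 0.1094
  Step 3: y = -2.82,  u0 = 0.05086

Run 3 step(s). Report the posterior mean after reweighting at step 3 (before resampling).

post_mean = 1.9500

step 1: w=[0.0000, 0.0000, 0.0000, 0.0000, 0.0327, 0.1323, 0.3656, 0.4367, 0.0327]  mean=2.6375  Neff=2.9066  idx=[5, 5, 6, 6, 6, 7, 7, 7, 7]
step 2: w=[0.4802, 0.4802, 0.0132, 0.0132, 0.0132, 0.0000, 0.0000, 0.0000, 0.0000]  mean=1.9671  Neff=2.1658  idx=[0, 0, 0, 0, 1, 1, 1, 1, 4]
step 3: w=[0.1250, 0.1250, 0.1250, 0.1250, 0.1250, 0.1250, 0.1250, 0.1250, 0.0000]  mean=1.9500  Neff=8.0005  idx=[0, 1, 2, 3, 3, 4, 5, 6, 7]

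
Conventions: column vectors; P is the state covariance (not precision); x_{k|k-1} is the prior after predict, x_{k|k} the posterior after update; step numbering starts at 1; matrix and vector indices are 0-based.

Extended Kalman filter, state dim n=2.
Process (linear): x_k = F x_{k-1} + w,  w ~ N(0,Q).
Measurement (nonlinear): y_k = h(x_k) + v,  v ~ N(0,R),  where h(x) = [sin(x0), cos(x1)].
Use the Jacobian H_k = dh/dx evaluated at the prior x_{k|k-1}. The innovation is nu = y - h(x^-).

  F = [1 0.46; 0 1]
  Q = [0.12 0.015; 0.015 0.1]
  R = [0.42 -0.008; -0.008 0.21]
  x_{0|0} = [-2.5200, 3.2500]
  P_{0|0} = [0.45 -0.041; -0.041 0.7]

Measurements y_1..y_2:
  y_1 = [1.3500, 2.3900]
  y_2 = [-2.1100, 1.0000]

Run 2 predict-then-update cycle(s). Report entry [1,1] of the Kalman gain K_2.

step 1: x^-=[-1.0250, 3.2500]  P^-=[0.6804 0.2960; 0.2960 0.8000]  H_jac=[0.5191 0.0000; 0.0000 0.1082]  S=[0.6033 0.0086; 0.0086 0.2194]  K=[0.5836 0.1230; 0.2492 0.3848]  nu=[2.2047, 3.3841]  x^+=[0.6782, 5.1015]  P^+=[0.4703 0.1957; 0.1957 0.7284]
step 2: x^-=[3.0248, 5.1015]  P^-=[0.9245 0.5457; 0.5457 0.8284]  H_jac=[-0.9932 0.0000; 0.0000 0.9252]  S=[1.3319 -0.5095; -0.5095 0.9192]  K=[-0.6082 0.2122; -0.1116 0.7720]  nu=[-2.2265, 0.6206]  x^+=[4.5107, 5.8292]  P^+=[0.2589 0.0534; 0.0534 0.1762]

K[1,1] = 0.7720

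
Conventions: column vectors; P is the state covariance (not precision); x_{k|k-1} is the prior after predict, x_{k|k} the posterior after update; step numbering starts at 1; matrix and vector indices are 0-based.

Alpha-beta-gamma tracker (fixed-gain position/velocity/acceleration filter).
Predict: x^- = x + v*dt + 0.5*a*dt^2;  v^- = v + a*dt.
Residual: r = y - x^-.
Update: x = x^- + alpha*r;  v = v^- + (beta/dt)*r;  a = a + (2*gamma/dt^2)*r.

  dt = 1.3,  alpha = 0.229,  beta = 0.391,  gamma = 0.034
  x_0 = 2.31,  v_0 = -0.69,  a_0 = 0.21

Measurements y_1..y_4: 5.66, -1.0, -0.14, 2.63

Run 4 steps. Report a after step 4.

a_post = 0.1266

step 1: x_pred=1.5905  r=4.0695  x^+=2.5224  v^+=0.8070  a^+=0.3737
step 2: x_pred=3.8873  r=-4.8873  x^+=2.7681  v^+=-0.1771  a^+=0.1771
step 3: x_pred=2.6875  r=-2.8275  x^+=2.0400  v^+=-0.7973  a^+=0.0633
step 4: x_pred=1.0571  r=1.5729  x^+=1.4173  v^+=-0.2419  a^+=0.1266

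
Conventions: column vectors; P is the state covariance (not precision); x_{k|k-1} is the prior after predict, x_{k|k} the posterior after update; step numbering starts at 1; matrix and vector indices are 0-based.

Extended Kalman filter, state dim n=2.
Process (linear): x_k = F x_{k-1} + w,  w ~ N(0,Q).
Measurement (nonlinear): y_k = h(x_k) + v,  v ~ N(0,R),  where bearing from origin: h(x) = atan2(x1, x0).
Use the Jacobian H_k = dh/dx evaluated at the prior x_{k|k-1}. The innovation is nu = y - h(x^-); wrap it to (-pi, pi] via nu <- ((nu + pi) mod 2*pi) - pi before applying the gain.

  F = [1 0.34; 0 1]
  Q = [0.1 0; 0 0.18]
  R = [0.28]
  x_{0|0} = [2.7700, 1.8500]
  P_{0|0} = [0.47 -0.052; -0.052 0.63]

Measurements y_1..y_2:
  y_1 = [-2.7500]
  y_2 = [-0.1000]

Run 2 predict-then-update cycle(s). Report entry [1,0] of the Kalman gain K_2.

K[1,0] = 0.2716

step 1: x^-=[3.3990, 1.8500]  P^-=[0.6075 0.1622; 0.1622 0.8100]  H_jac=[-0.1235 0.2270]  S=[0.3219]  K=[-0.1188; 0.5089]  nu=[3.0347]  x^+=[3.0386, 3.3943]  P^+=[0.6029 0.1817; 0.1817 0.7266]
step 2: x^-=[4.1927, 3.3943]  P^-=[0.9105 0.4287; 0.4287 0.9066]  H_jac=[-0.1166 0.1441]  S=[0.2968]  K=[-0.1497; 0.2716]  nu=[-0.7806]  x^+=[4.3095, 3.1823]  P^+=[0.9038 0.4408; 0.4408 0.8847]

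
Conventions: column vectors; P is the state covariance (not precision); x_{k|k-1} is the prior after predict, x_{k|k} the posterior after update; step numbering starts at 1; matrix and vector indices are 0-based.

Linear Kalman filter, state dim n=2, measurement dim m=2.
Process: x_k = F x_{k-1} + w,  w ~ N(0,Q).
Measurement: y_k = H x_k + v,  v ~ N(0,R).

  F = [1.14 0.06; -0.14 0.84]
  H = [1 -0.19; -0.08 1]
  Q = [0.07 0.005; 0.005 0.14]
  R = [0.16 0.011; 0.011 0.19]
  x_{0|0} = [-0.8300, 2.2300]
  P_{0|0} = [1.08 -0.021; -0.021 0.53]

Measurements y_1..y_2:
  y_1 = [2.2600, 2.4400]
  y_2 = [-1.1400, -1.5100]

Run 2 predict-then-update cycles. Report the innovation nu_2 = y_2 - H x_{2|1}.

step 1: x^-=[-0.8124, 1.9894]  P^-=[1.4726 -0.1606; -0.1606 0.5401]  S=[1.7131 -0.3725; -0.3725 0.7652]  K=[0.8928 0.0707; 0.0039 0.7245]  nu=[3.4504, 0.3856]  x^+=[2.2953, 2.2821]  P^+=[0.1503 0.0353; 0.0353 0.1405]
step 2: x^-=[2.7536, 1.5956]  P^-=[0.2707 0.0216; 0.0216 0.2338]  S=[0.4309 -0.0332; -0.0332 0.4221]  K=[0.6224 0.0487; -0.0107 0.5490]  nu=[-3.5905, -2.8853]  x^+=[0.3783, 0.0502]  P^+=[0.1048 0.0245; 0.0245 0.1061]

innov = [-3.5905, -2.8853]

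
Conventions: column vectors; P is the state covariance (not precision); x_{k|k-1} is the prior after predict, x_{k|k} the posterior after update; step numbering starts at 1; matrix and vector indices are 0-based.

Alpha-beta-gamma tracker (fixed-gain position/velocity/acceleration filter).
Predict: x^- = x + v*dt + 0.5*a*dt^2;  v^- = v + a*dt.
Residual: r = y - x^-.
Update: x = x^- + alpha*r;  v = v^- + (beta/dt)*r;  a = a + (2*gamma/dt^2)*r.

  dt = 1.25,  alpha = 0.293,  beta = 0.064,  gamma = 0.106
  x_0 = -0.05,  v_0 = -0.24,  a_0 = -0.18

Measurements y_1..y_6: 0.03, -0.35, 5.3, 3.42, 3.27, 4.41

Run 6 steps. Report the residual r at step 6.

resid = -3.3662

step 1: x_pred=-0.4906  r=0.5206  x^+=-0.3381  v^+=-0.4383  a^+=-0.1094
step 2: x_pred=-0.9715  r=0.6215  x^+=-0.7894  v^+=-0.5432  a^+=-0.0250
step 3: x_pred=-1.4880  r=6.7880  x^+=0.5009  v^+=-0.2270  a^+=0.8959
step 4: x_pred=0.9171  r=2.5029  x^+=1.6505  v^+=1.0211  a^+=1.2355
step 5: x_pred=3.8921  r=-0.6221  x^+=3.7098  v^+=2.5337  a^+=1.1511
step 6: x_pred=7.7762  r=-3.3662  x^+=6.7899  v^+=3.8002  a^+=0.6944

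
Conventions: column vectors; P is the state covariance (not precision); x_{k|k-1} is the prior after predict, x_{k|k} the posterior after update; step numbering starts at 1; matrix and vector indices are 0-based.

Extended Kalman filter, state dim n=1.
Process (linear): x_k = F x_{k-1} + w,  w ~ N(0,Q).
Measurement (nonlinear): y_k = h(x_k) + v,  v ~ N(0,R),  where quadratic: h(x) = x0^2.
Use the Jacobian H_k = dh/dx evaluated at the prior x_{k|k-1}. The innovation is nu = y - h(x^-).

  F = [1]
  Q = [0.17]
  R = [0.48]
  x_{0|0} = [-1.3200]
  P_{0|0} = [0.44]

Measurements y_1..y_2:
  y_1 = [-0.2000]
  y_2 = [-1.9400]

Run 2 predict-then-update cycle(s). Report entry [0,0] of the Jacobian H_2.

H_jac[0,0] = -1.3178

step 1: x^-=[-1.3200]  P^-=[0.6100]  H_jac=[-2.6400]  S=[4.7315]  K=[-0.3404]  nu=[-1.9424]  x^+=[-0.6589]  P^+=[0.0619]
step 2: x^-=[-0.6589]  P^-=[0.2319]  H_jac=[-1.3178]  S=[0.8827]  K=[-0.3462]  nu=[-2.3741]  x^+=[0.1630]  P^+=[0.1261]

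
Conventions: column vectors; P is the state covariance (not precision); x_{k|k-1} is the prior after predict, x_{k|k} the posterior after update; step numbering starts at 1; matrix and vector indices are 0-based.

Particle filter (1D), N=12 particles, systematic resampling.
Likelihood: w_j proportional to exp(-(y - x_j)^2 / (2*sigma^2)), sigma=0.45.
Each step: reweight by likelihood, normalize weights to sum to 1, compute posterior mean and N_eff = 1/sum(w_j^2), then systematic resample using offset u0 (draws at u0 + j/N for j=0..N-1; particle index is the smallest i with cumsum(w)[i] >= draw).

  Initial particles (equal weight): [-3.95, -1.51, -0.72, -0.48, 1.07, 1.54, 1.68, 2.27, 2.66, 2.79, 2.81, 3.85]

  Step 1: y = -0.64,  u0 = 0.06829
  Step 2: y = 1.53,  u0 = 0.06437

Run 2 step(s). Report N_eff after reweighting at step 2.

step 1: w=[0.0000, 0.0742, 0.4737, 0.4517, 0.0004, 0.0000, 0.0000, 0.0000, 0.0000, 0.0000, 0.0000, 0.0000]  mean=-0.6696  Neff=2.3045  idx=[1, 2, 2, 2, 2, 2, 3, 3, 3, 3, 3, 3]
step 2: w=[0.0000, 0.0125, 0.0125, 0.0125, 0.0125, 0.0125, 0.1562, 0.1562, 0.1562, 0.1562, 0.1562, 0.1562]  mean=-0.4950  Neff=6.7915  idx=[6, 6, 7, 7, 8, 8, 9, 9, 10, 10, 11, 11]

N_eff = 6.7915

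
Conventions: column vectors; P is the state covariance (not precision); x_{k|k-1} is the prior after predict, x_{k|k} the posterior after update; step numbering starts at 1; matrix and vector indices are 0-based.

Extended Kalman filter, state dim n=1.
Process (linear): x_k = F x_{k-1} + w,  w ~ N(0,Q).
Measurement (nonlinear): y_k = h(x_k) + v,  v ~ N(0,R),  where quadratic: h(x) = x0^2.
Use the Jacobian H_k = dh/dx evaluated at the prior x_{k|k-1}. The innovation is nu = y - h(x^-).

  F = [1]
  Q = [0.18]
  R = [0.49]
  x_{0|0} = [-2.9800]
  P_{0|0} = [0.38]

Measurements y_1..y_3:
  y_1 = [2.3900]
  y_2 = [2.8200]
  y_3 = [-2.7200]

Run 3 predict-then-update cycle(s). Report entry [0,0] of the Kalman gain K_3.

K[0,0] = -0.2419

step 1: x^-=[-2.9800]  P^-=[0.5600]  H_jac=[-5.9600]  S=[20.3821]  K=[-0.1638]  nu=[-6.4904]  x^+=[-1.9172]  P^+=[0.0135]
step 2: x^-=[-1.9172]  P^-=[0.1935]  H_jac=[-3.8344]  S=[3.3344]  K=[-0.2225]  nu=[-0.8556]  x^+=[-1.7268]  P^+=[0.0284]
step 3: x^-=[-1.7268]  P^-=[0.2084]  H_jac=[-3.4537]  S=[2.9761]  K=[-0.2419]  nu=[-5.7020]  x^+=[-0.3477]  P^+=[0.0343]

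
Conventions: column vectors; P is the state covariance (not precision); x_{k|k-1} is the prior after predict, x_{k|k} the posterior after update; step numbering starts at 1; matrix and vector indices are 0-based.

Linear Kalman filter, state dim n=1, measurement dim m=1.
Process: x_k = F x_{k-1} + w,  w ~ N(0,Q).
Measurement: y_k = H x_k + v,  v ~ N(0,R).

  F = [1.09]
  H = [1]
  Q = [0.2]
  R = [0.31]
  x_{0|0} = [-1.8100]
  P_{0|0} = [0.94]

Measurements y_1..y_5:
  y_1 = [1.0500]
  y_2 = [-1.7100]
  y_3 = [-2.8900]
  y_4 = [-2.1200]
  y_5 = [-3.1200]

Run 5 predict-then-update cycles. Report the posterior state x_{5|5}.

step 1: x^-=[-1.9729]  P^-=[1.3168]  S=[1.6268]  K=[0.8094]  nu=[3.0229]  x^+=[0.4740]  P^+=[0.2509]
step 2: x^-=[0.5166]  P^-=[0.4981]  S=[0.8081]  K=[0.6164]  nu=[-2.2266]  x^+=[-0.8559]  P^+=[0.1911]
step 3: x^-=[-0.9329]  P^-=[0.4270]  S=[0.7370]  K=[0.5794]  nu=[-1.9571]  x^+=[-2.0668]  P^+=[0.1796]
step 4: x^-=[-2.2528]  P^-=[0.4134]  S=[0.7234]  K=[0.5715]  nu=[0.1328]  x^+=[-2.1769]  P^+=[0.1772]
step 5: x^-=[-2.3728]  P^-=[0.4105]  S=[0.7205]  K=[0.5697]  nu=[-0.7472]  x^+=[-2.7985]  P^+=[0.1766]

x_post = [-2.7985]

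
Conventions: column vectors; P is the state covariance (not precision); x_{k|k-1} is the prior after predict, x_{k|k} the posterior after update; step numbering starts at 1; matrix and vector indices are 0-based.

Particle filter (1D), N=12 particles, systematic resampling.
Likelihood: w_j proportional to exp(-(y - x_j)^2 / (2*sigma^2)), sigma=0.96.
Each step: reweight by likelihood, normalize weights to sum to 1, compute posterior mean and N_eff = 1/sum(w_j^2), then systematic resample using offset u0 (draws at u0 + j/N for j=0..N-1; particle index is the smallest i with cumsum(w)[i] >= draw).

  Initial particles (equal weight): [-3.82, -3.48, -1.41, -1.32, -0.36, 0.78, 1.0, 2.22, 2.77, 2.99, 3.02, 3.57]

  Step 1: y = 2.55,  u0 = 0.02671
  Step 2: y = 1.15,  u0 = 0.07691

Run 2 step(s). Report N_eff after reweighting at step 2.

step 1: w=[0.0000, 0.0000, 0.0000, 0.0001, 0.0021, 0.0386, 0.0573, 0.1990, 0.2056, 0.1900, 0.1872, 0.1200]  mean=2.6599  Neff=5.8067  idx=[5, 7, 7, 7, 8, 8, 9, 9, 10, 10, 10, 11]
step 2: w=[0.2423, 0.1402, 0.1402, 0.1402, 0.0628, 0.0628, 0.0416, 0.0416, 0.0391, 0.0391, 0.0391, 0.0109]  mean=2.1129  Neff=7.4776  idx=[0, 0, 1, 1, 2, 2, 3, 3, 5, 6, 8, 11]

N_eff = 7.4776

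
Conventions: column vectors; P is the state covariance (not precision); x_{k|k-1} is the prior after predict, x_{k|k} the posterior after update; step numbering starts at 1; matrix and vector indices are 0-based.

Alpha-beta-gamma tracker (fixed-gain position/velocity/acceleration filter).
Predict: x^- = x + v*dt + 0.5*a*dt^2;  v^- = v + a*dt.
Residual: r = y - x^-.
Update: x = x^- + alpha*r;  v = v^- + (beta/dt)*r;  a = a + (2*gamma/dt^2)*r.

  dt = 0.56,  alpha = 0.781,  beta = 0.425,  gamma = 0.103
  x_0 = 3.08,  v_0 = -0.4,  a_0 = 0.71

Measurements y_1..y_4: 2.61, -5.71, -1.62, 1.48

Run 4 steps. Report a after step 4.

a_post = 3.9052

step 1: x_pred=2.9673  r=-0.3573  x^+=2.6883  v^+=-0.2736  a^+=0.4753
step 2: x_pred=2.6096  r=-8.3196  x^+=-3.8880  v^+=-6.3214  a^+=-4.9897
step 3: x_pred=-8.2104  r=6.5904  x^+=-3.0633  v^+=-4.1140  a^+=-0.6606
step 4: x_pred=-5.4707  r=6.9507  x^+=-0.0422  v^+=0.7911  a^+=3.9052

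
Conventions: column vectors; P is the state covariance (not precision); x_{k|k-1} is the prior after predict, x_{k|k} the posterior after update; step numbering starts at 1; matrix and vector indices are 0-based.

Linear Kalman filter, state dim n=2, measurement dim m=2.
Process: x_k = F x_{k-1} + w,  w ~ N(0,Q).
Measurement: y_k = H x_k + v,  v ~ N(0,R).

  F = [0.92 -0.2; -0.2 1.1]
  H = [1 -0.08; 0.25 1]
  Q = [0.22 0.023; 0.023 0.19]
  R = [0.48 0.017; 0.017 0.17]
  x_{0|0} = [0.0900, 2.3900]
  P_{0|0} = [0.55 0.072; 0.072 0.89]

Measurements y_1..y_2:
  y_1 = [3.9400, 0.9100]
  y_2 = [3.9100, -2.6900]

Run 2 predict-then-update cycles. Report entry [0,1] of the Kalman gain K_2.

step 1: x^-=[-0.3952, 2.6110]  P^-=[0.6946 -0.1983; -0.1983 1.2572]  S=[1.2144 -0.1042; -0.1042 1.3715]  K=[0.5873 0.0267; -0.1716 0.8675]  nu=[4.5441, -1.6022]  x^+=[2.2310, 0.4412]  P^+=[0.2780 -0.0550; -0.0550 0.1583]
step 2: x^-=[1.9643, 0.0391]  P^-=[0.4818 -0.1208; -0.1208 0.4168]  S=[0.9838 -0.0143; -0.0143 0.5566]  K=[0.4998 0.0122; -0.1467 0.6909]  nu=[1.9489, -3.2202]  x^+=[2.8989, -2.4717]  P^+=[0.2362 -0.0485; -0.0485 0.1271]

K[0,1] = 0.0122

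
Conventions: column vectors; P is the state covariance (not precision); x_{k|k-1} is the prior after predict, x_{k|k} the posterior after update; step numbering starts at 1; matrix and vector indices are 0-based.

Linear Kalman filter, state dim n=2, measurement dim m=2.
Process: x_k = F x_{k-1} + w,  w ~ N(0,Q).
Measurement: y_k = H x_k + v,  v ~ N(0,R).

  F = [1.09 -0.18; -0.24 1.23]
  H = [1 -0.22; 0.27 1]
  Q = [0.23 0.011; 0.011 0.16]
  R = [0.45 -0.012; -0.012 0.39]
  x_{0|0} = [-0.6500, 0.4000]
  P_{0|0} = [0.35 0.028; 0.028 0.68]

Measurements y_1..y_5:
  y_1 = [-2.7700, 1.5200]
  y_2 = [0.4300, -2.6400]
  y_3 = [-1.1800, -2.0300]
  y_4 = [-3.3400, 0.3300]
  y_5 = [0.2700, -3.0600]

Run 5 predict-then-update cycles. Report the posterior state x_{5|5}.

step 1: x^-=[-0.7805, 0.6480]  P^-=[0.6569 -0.1924; -0.1924 1.1924]  S=[1.2492 -0.2779; -0.2779 1.5264]  K=[0.5811 0.0960; -0.2061 0.7096]  nu=[-1.8469, 1.0827]  x^+=[-1.7498, 1.7970]  P^+=[0.2520 -0.0376; -0.0376 0.2894]
step 2: x^-=[-2.2307, 2.6303]  P^-=[0.5536 -0.1710; -0.1710 0.6345]  S=[1.1096 -0.1630; -0.1630 0.9725]  K=[0.5430 0.0688; -0.1959 0.5721]  nu=[3.2394, -4.6680]  x^+=[-0.7932, -0.6750]  P^+=[0.2341 -0.0429; -0.0429 0.2371]
step 3: x^-=[-0.7430, -0.6400]  P^-=[0.5326 -0.1620; -0.1620 0.5574]  S=[1.0809 -0.1433; -0.1433 0.8988]  K=[0.5343 0.0649; -0.1917 0.5410]  nu=[-0.5778, -1.1894]  x^+=[-1.1289, -1.1727]  P^+=[0.2302 -0.0433; -0.0433 0.2250]
step 4: x^-=[-1.0194, -1.1715]  P^-=[0.5277 -0.1589; -0.1589 0.5391]  S=[1.0737 -0.1376; -0.1376 0.8818]  K=[0.5323 0.0644; -0.1901 0.5331]  nu=[-2.5783, 1.7767]  x^+=[-2.2773, 0.2659]  P^+=[0.2293 -0.0432; -0.0432 0.2218]
step 5: x^-=[-2.5301, 0.8736]  P^-=[0.5265 -0.1578; -0.1578 0.5343]  S=[1.0718 -0.1358; -0.1358 0.8775]  K=[0.5318 0.0645; -0.1896 0.5310]  nu=[2.9923, -3.2505]  x^+=[-1.1484, -1.4198]  P^+=[0.2291 -0.0431; -0.0431 0.2210]

x_post = [-1.1484, -1.4198]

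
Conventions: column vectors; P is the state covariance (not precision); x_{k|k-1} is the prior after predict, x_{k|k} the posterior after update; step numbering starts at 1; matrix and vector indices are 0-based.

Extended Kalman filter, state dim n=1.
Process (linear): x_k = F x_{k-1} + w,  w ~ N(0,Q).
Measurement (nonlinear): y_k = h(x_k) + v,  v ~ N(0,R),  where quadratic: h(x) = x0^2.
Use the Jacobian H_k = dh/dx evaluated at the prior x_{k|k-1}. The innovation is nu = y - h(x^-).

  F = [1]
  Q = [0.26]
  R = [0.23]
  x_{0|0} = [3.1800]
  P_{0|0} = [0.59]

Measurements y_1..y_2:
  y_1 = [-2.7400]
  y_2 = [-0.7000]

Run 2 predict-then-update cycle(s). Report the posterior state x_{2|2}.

step 1: x^-=[3.1800]  P^-=[0.8500]  H_jac=[6.3600]  S=[34.6122]  K=[0.1562]  nu=[-12.8524]  x^+=[1.1726]  P^+=[0.0056]
step 2: x^-=[1.1726]  P^-=[0.2656]  H_jac=[2.3452]  S=[1.6911]  K=[0.3684]  nu=[-2.0750]  x^+=[0.4082]  P^+=[0.0361]

x_post = [0.4082]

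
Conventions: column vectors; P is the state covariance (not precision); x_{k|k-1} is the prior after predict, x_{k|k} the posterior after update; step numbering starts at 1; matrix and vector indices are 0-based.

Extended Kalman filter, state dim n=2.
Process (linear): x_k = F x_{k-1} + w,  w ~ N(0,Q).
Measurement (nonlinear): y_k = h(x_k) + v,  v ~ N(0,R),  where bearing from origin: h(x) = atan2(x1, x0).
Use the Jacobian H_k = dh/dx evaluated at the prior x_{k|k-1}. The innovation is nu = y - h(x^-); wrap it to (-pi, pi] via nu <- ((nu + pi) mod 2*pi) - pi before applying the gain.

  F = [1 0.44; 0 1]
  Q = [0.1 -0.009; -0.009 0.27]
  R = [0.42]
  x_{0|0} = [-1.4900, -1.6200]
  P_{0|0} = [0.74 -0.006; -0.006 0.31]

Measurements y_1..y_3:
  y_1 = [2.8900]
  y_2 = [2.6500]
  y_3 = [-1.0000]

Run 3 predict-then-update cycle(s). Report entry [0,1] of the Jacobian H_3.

step 1: x^-=[-2.2028, -1.6200]  P^-=[0.8947 0.1214; 0.1214 0.5800]  H_jac=[0.2167 -0.2946]  S=[0.4969]  K=[0.3182; -0.2910]  nu=[-0.8857]  x^+=[-2.4846, -1.3623]  P^+=[0.8444 0.1674; 0.1674 0.5379]
step 2: x^-=[-3.0840, -1.3623]  P^-=[1.1959 0.3951; 0.3951 0.8079]  H_jac=[0.1198 -0.2713]  S=[0.4710]  K=[0.0767; -0.3649]  nu=[-0.9075]  x^+=[-3.1536, -1.0311]  P^+=[1.1931 0.4083; 0.4083 0.7452]
step 3: x^-=[-3.6073, -1.0311]  P^-=[1.7967 0.7272; 0.7272 1.0152]  H_jac=[0.0733 -0.2563]  S=[0.4690]  K=[-0.1167; -0.4412]  nu=[1.8632]  x^+=[-3.8248, -1.8531]  P^+=[1.7903 0.7030; 0.7030 0.9239]

H_jac[0,1] = -0.2563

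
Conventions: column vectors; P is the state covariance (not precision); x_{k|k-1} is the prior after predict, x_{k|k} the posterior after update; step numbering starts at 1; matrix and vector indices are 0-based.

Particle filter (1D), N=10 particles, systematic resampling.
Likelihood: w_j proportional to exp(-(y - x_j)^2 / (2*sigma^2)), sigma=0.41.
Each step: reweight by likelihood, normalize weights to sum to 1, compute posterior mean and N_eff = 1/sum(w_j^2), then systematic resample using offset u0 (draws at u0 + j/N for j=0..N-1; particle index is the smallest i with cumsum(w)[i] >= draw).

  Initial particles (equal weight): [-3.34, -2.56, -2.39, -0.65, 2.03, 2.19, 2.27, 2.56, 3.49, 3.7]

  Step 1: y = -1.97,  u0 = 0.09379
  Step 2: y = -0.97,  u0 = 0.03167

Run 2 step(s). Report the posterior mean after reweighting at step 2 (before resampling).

post_mean = -2.4045

step 1: w=[0.0039, 0.3714, 0.6188, 0.0059, 0.0000, 0.0000, 0.0000, 0.0000, 0.0000, 0.0000]  mean=-2.4467  Neff=1.9197  idx=[1, 1, 1, 2, 2, 2, 2, 2, 2, 2]
step 2: w=[0.0285, 0.0285, 0.0285, 0.1306, 0.1306, 0.1306, 0.1306, 0.1306, 0.1306, 0.1306]  mean=-2.4045  Neff=8.2034  idx=[1, 3, 4, 4, 5, 6, 7, 7, 8, 9]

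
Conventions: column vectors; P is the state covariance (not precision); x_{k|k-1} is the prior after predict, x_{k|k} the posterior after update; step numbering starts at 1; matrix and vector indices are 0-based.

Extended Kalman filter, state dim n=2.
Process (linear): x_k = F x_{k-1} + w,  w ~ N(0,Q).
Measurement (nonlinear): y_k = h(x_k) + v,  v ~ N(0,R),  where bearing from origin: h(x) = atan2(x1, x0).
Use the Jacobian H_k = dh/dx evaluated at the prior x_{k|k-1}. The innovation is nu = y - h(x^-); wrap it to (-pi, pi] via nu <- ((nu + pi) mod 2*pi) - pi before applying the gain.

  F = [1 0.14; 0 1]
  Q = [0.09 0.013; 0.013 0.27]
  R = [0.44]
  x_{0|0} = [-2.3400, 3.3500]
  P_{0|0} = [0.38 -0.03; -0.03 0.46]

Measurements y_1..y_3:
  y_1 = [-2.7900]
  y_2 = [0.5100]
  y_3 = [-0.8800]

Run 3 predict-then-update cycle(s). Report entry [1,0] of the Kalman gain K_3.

step 1: x^-=[-1.8710, 3.3500]  P^-=[0.4706 0.0474; 0.0474 0.7300]  H_jac=[-0.2275 -0.1271]  S=[0.4789]  K=[-0.2362; -0.2162]  nu=[1.4130]  x^+=[-2.2047, 3.0445]  P^+=[0.4439 0.0229; 0.0229 0.7076]
step 2: x^-=[-1.7785, 3.0445]  P^-=[0.5542 0.1350; 0.1350 0.9776]  H_jac=[-0.2449 -0.1431]  S=[0.5027]  K=[-0.3084; -0.3440]  nu=[-1.5895]  x^+=[-1.2883, 3.5912]  P^+=[0.5064 0.0817; 0.0817 0.9181]
step 3: x^-=[-0.7855, 3.5912]  P^-=[0.6373 0.2232; 0.2232 1.1881]  H_jac=[-0.2657 -0.0581]  S=[0.4959]  K=[-0.3676; -0.2589]  nu=[-2.6661]  x^+=[0.1947, 4.2814]  P^+=[0.5702 0.1760; 0.1760 1.1549]

K[1,0] = -0.2589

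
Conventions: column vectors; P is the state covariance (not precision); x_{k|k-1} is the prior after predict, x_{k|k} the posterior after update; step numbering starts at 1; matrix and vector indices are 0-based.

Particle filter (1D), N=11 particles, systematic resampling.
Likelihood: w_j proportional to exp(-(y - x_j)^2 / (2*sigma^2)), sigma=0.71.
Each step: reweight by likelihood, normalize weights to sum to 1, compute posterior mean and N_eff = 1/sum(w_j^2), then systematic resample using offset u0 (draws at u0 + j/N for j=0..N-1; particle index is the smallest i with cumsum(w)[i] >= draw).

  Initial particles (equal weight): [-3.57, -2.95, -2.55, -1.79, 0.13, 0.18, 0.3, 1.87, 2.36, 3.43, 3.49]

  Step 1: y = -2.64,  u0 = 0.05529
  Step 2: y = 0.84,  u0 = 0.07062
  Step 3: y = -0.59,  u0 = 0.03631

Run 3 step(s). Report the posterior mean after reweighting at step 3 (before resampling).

step 1: w=[0.1507, 0.3230, 0.3524, 0.1735, 0.0002, 0.0001, 0.0001, 0.0000, 0.0000, 0.0000, 0.0000]  mean=-2.7000  Neff=3.5543  idx=[0, 0, 1, 1, 1, 2, 2, 2, 2, 3, 3]
step 2: w=[0.0000, 0.0000, 0.0003, 0.0003, 0.0003, 0.0052, 0.0052, 0.0052, 0.0052, 0.4891, 0.4891]  mean=-1.8070  Neff=2.0898  idx=[9, 9, 9, 9, 9, 10, 10, 10, 10, 10, 10]
step 3: w=[0.0909, 0.0909, 0.0909, 0.0909, 0.0909, 0.0909, 0.0909, 0.0909, 0.0909, 0.0909, 0.0909]  mean=-1.7900  Neff=11.0000  idx=[0, 1, 2, 3, 4, 5, 6, 7, 8, 9, 10]

post_mean = -1.7900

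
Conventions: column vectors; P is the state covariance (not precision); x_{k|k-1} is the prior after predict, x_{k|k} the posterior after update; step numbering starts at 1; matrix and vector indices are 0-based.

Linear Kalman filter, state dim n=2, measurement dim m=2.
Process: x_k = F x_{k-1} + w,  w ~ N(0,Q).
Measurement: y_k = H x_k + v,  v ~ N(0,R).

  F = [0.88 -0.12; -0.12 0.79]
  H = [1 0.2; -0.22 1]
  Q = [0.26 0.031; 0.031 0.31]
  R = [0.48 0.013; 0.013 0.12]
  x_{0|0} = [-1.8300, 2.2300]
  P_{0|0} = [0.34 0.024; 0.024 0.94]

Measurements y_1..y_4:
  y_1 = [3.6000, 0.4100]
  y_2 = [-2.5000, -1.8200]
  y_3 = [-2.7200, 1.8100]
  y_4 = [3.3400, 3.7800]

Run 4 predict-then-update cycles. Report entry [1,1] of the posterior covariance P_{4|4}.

step 1: x^-=[-1.8780, 1.9813]  P^-=[0.5318 -0.0770; -0.0770 0.8970]  S=[1.0168 0.0018; 0.0018 1.0766]  K=[0.5081 -0.1810; 0.0992 0.8487]  nu=[5.0817, -1.9845]  x^+=[1.0634, 0.8011]  P^+=[0.2343 0.0364; 0.0364 0.1112]
step 2: x^-=[0.8397, 0.5053]  P^-=[0.4353 0.0216; 0.0216 0.3758]  S=[0.9390 0.0130; 0.0130 0.5074]  K=[0.4704 -0.1583; 0.0929 0.7290]  nu=[-3.4407, -2.1406]  x^+=[-0.4400, -1.3748]  P^+=[0.2168 0.0348; 0.0348 0.0963]
step 3: x^-=[-0.2222, -1.0333]  P^-=[0.4219 0.0237; 0.0237 0.3666]  S=[0.9260 0.0161; 0.0161 0.4967]  K=[0.4634 -0.1543; 0.0921 0.7248]  nu=[-2.2911, 2.7944]  x^+=[-1.7151, 0.7809]  P^+=[0.2135 0.0345; 0.0345 0.0958]
step 4: x^-=[-1.6030, 0.8227]  P^-=[0.4195 0.0238; 0.0238 0.3663]  S=[0.9236 0.0168; 0.0168 0.4961]  K=[0.4621 -0.1536; 0.0920 0.7247]  nu=[4.7784, 2.6046]  x^+=[0.2051, 3.1497]  P^+=[0.2129 0.0344; 0.0344 0.0957]

P_post[1,1] = 0.0957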